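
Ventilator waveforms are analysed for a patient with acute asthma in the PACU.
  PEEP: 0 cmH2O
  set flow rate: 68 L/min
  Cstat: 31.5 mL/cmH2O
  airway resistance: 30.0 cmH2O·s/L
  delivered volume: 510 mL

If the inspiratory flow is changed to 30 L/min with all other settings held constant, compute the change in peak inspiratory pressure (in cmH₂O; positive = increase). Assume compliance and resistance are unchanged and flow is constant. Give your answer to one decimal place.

-19.0

Flow: 68 L/min ÷ 60 = 1.1333 L/s.
New flow: 30 L/min ÷ 60 = 0.5 L/s.
PIP = Vt/C + R·V̇ + PEEP (constant-flow equation of motion).
Only the resistive term changes: ΔPIP = R × ΔV̇ = 30.0 × (0.5 − 1.1333) = 30.0 × -0.6333 = -18.999 cmH2O.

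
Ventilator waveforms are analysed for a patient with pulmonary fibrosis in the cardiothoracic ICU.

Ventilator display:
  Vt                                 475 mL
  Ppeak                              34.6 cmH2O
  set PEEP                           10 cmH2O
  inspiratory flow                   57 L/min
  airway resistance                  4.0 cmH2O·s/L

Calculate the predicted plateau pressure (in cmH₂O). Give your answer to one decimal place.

30.8

Flow: 57 L/min ÷ 60 = 0.95 L/s.
Pplat = PIP − Raw × flow = 34.6 − 4.0 × 0.95 = 34.6 − 3.8 = 30.8 cmH2O.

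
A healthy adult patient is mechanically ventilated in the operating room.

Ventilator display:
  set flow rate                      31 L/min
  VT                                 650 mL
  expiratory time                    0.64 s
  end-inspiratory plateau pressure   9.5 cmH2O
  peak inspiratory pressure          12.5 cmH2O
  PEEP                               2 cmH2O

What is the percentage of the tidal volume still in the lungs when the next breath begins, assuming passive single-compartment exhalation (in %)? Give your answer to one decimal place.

28.0

Flow: 31 L/min ÷ 60 = 0.5167 L/s.
R = (PIP − Pplat)/V̇ = (12.5 − 9.5) / 0.5167 = 3.0/0.5167 = 5.806 cmH2O·s/L.
C = Vt/(Pplat − PEEP) = 650.0 / (9.5 − 2) = 650.0/7.5 = 86.667 mL/cmH2O.
τ = R × C = 5.806 × 0.08667 L/cmH2O = 0.5032 s.
Fraction remaining at end-expiration = e^(−Te/τ) = e^(−0.64/0.5032) = 0.2803 → 28.03%.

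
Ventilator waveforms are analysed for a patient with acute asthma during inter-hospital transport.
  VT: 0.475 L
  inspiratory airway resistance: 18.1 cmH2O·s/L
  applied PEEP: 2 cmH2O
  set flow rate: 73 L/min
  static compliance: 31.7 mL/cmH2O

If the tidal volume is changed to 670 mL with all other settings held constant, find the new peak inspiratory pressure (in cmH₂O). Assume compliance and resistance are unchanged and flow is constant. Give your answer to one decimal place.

Flow: 73 L/min ÷ 60 = 1.2167 L/s.
PIP = Vt/C + R·V̇ + PEEP (constant-flow equation of motion).
Only the elastic term changes: ΔPIP = ΔVt / C = (670 − 475) / 31.7 = 6.151 cmH2O.
Original PIP = 475/31.7 + 18.1×1.2167 + 2 = 39.006 cmH2O; new PIP = 39.006 + (6.151) = 45.157 cmH2O.

45.2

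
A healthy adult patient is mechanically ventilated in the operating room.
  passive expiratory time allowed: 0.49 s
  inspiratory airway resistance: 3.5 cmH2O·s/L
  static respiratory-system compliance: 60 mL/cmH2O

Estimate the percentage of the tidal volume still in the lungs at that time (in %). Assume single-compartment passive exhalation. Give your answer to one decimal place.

9.7

τ = R × C = 3.5 × 60 mL/cmH2O = 3.5 × 0.060 L/cmH2O = 0.21 s.
Passive exhalation: V(t)/V₀ = e^(−t/τ) = e^(−0.49/0.21) = 0.09697.
Fraction remaining = 0.09697 → 9.697%.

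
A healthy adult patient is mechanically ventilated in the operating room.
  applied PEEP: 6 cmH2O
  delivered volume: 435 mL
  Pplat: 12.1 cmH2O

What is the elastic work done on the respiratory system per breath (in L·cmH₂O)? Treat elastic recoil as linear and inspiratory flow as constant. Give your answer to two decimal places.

Elastic work ≈ ½ × (Pplat − PEEP) × Vt = 0.5 × (12.1 − 6) × 0.435 L = 0.5 × 6.1 × 0.435 = 1.327 L·cmH2O.

1.33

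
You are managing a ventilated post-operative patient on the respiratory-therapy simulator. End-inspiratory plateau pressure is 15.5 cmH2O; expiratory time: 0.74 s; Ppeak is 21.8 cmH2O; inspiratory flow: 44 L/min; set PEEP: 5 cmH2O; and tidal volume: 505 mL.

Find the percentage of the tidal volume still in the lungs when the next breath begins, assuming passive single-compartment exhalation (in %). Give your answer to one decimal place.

Flow: 44 L/min ÷ 60 = 0.7333 L/s.
R = (PIP − Pplat)/V̇ = (21.8 − 15.5) / 0.7333 = 6.3/0.7333 = 8.591 cmH2O·s/L.
C = Vt/(Pplat − PEEP) = 505.0 / (15.5 − 5) = 505.0/10.5 = 48.095 mL/cmH2O.
τ = R × C = 8.591 × 0.0481 L/cmH2O = 0.4132 s.
Fraction remaining at end-expiration = e^(−Te/τ) = e^(−0.74/0.4132) = 0.1668 → 16.68%.

16.7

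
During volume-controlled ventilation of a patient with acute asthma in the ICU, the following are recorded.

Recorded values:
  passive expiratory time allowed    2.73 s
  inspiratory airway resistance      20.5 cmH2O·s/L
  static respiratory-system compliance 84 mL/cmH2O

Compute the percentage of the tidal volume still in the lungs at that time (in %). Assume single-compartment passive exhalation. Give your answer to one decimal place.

τ = R × C = 20.5 × 84 mL/cmH2O = 20.5 × 0.084 L/cmH2O = 1.722 s.
Passive exhalation: V(t)/V₀ = e^(−t/τ) = e^(−2.73/1.722) = 0.2049.
Fraction remaining = 0.2049 → 20.49%.

20.5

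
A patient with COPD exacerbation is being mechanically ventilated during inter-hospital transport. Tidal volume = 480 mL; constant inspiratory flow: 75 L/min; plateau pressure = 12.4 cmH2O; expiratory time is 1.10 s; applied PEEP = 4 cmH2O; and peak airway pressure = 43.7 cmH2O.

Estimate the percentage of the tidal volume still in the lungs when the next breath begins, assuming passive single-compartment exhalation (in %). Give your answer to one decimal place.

Flow: 75 L/min ÷ 60 = 1.25 L/s.
R = (PIP − Pplat)/V̇ = (43.7 − 12.4) / 1.25 = 31.3/1.25 = 25.04 cmH2O·s/L.
C = Vt/(Pplat − PEEP) = 480.0 / (12.4 − 4) = 480.0/8.4 = 57.143 mL/cmH2O.
τ = R × C = 25.04 × 0.05714 L/cmH2O = 1.431 s.
Fraction remaining at end-expiration = e^(−Te/τ) = e^(−1.10/1.431) = 0.4636 → 46.36%.

46.4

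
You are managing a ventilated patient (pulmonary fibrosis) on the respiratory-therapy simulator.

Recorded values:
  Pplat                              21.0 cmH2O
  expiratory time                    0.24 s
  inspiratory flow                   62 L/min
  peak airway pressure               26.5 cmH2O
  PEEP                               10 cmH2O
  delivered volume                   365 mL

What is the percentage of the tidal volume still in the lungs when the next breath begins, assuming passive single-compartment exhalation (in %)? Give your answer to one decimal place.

Flow: 62 L/min ÷ 60 = 1.0333 L/s.
R = (PIP − Pplat)/V̇ = (26.5 − 21.0) / 1.0333 = 5.5/1.0333 = 5.323 cmH2O·s/L.
C = Vt/(Pplat − PEEP) = 365.0 / (21.0 − 10) = 365.0/11.0 = 33.182 mL/cmH2O.
τ = R × C = 5.323 × 0.03318 L/cmH2O = 0.1766 s.
Fraction remaining at end-expiration = e^(−Te/τ) = e^(−0.24/0.1766) = 0.2569 → 25.69%.

25.7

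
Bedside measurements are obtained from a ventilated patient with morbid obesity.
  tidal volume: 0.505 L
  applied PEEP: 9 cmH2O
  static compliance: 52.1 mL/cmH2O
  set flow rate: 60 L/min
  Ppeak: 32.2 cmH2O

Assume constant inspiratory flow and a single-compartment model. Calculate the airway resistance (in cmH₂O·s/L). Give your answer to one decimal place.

13.5

Flow: 60 L/min ÷ 60 = 1 L/s.
Equation of motion (constant flow): PIP = Vt/C + R·V̇ + PEEP.
R·V̇ = PIP − Vt/C − PEEP = 32.2 − 505/52.1 − 9 = 32.2 − 9.693 − 9 = 13.507 cmH2O.
R = 13.507 / 1 = 13.507 cmH2O·s/L.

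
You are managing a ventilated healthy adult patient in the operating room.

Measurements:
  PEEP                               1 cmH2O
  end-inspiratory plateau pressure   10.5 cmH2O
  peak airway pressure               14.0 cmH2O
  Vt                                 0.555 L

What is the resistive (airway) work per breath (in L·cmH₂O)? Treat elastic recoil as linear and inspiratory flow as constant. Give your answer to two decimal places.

1.94

With constant inspiratory flow the resistive pressure is constant at PIP − Pplat = 14.0 − 10.5 = 3.5 cmH2O, so resistive work = 3.5 × 0.555 = 1.943 L·cmH2O.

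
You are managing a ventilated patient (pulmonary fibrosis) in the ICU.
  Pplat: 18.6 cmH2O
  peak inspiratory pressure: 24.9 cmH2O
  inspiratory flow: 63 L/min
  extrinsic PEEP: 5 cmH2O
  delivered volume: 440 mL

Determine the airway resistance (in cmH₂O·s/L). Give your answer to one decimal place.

Flow: 63 L/min ÷ 60 = 1.05 L/s.
Raw = (PIP − Pplat) / flow = (24.9 − 18.6) / 1.05 = 6.3 / 1.05 = 6.0 cmH2O·s/L.

6.0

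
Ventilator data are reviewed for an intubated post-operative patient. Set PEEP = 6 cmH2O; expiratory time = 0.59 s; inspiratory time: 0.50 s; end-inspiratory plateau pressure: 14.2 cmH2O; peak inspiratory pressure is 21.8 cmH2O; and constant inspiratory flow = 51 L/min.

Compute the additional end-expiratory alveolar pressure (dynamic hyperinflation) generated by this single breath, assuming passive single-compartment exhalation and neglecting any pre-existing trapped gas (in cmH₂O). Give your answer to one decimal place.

2.3

Flow: 51 L/min ÷ 60 = 0.85 L/s.
Vt = flow × Ti = 0.85 L/s × 0.50 s × 1000 mL/L = 425.0 mL.
R = (PIP − Pplat)/V̇ = (21.8 − 14.2) / 0.85 = 7.6/0.85 = 8.941 cmH2O·s/L.
C = Vt/(Pplat − PEEP) = 425.0 / (14.2 − 6) = 425.0/8.2 = 51.829 mL/cmH2O.
τ = R × C = 8.941 × 0.05183 L/cmH2O = 0.4634 s.
Fraction remaining = e^(−Te/τ) = e^(−0.59/0.4634) = 0.2799; trapped volume = 425.0 × 0.2799 = 118.96 mL.
Additional alveolar pressure from trapping ≈ V_trapped / C = 118.96 / 51.829 = 2.295 cmH2O.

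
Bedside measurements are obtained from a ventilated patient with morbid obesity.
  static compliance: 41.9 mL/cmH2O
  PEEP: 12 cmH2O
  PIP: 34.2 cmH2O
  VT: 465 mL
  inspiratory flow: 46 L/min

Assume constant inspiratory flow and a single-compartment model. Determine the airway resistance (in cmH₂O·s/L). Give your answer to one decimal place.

Flow: 46 L/min ÷ 60 = 0.7667 L/s.
Equation of motion (constant flow): PIP = Vt/C + R·V̇ + PEEP.
R·V̇ = PIP − Vt/C − PEEP = 34.2 − 465/41.9 − 12 = 34.2 − 11.098 − 12 = 11.102 cmH2O.
R = 11.102 / 0.7667 = 14.48 cmH2O·s/L.

14.5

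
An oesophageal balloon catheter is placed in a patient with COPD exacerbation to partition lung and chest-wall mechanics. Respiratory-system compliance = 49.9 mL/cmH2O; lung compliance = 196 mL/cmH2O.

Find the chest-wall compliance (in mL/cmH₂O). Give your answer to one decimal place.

66.9

1/Ccw = 1/Crs − 1/CL.
1/Ccw = 1/49.9 − 1/196 = 0.01494.
Ccw = 66.934 mL/cmH2O.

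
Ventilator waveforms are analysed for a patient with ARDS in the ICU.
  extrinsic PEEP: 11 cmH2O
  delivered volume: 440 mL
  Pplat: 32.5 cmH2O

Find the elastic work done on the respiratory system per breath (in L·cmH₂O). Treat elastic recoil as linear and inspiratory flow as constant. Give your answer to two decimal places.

Elastic work ≈ ½ × (Pplat − PEEP) × Vt = 0.5 × (32.5 − 11) × 0.440 L = 0.5 × 21.5 × 0.440 = 4.73 L·cmH2O.

4.73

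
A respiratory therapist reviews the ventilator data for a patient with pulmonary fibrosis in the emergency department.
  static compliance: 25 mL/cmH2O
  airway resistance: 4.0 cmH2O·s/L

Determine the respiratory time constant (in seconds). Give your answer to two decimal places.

τ = R × C = 4.0 × 25 mL/cmH2O = 4.0 × 0.025 L/cmH2O = 0.1 s.

0.10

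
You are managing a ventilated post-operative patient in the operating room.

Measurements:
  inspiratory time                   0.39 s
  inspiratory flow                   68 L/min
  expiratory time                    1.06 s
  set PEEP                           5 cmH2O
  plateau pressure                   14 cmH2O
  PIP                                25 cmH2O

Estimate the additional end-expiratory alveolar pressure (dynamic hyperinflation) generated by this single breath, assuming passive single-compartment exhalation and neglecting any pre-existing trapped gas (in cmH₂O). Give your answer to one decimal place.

Flow: 68 L/min ÷ 60 = 1.1333 L/s.
Vt = flow × Ti = 1.1333 L/s × 0.39 s × 1000 mL/L = 441.99 mL.
R = (PIP − Pplat)/V̇ = (25 − 14) / 1.1333 = 11.0/1.1333 = 9.706 cmH2O·s/L.
C = Vt/(Pplat − PEEP) = 441.99 / (14 − 5) = 441.99/9.0 = 49.11 mL/cmH2O.
τ = R × C = 9.706 × 0.04911 L/cmH2O = 0.4767 s.
Fraction remaining = e^(−Te/τ) = e^(−1.06/0.4767) = 0.1082; trapped volume = 441.99 × 0.1082 = 47.823 mL.
Additional alveolar pressure from trapping ≈ V_trapped / C = 47.823 / 49.11 = 0.9738 cmH2O.

1.0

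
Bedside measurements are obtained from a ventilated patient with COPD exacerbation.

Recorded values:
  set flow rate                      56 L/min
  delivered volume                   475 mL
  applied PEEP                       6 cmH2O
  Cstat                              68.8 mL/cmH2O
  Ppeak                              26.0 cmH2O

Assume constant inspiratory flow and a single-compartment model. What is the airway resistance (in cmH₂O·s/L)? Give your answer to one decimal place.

14.0

Flow: 56 L/min ÷ 60 = 0.9333 L/s.
Equation of motion (constant flow): PIP = Vt/C + R·V̇ + PEEP.
R·V̇ = PIP − Vt/C − PEEP = 26.0 − 475/68.8 − 6 = 26.0 − 6.904 − 6 = 13.096 cmH2O.
R = 13.096 / 0.9333 = 14.032 cmH2O·s/L.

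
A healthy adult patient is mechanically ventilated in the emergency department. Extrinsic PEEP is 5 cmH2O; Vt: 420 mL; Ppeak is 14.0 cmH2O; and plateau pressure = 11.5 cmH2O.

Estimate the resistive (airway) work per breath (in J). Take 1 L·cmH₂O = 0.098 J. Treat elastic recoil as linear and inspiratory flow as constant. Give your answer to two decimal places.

With constant inspiratory flow the resistive pressure is constant at PIP − Pplat = 14.0 − 11.5 = 2.5 cmH2O, so resistive work = 2.5 × 0.420 = 1.05 L·cmH2O.
× 0.098 J/(L·cmH2O) → 0.1029 J.

0.10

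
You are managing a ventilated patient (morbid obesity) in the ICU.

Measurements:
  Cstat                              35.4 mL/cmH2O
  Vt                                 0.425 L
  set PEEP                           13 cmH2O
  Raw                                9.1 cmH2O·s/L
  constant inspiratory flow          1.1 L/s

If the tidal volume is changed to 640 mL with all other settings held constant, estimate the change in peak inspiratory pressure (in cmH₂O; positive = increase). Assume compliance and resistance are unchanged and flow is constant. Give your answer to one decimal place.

6.1

PIP = Vt/C + R·V̇ + PEEP (constant-flow equation of motion).
Only the elastic term changes: ΔPIP = ΔVt / C = (640 − 425) / 35.4 = 6.073 cmH2O.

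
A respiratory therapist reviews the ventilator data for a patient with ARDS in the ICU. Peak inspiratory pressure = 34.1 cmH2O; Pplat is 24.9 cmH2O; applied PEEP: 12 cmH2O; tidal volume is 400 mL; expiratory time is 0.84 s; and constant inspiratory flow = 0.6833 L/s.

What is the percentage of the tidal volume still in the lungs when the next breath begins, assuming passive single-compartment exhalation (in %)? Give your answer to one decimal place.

R = (PIP − Pplat)/V̇ = (34.1 − 24.9) / 0.6833 = 9.2/0.6833 = 13.464 cmH2O·s/L.
C = Vt/(Pplat − PEEP) = 400.0 / (24.9 − 12) = 400.0/12.9 = 31.008 mL/cmH2O.
τ = R × C = 13.464 × 0.03101 L/cmH2O = 0.4175 s.
Fraction remaining at end-expiration = e^(−Te/τ) = e^(−0.84/0.4175) = 0.1337 → 13.37%.

13.4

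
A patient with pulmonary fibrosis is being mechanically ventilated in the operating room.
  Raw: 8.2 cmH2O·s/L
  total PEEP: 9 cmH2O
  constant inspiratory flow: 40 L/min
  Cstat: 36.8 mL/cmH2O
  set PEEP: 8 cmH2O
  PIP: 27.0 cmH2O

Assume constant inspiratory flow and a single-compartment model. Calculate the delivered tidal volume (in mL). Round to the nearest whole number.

Flow: 40 L/min ÷ 60 = 0.6667 L/s.
Total PEEP = 9 cmH2O (set 8 + intrinsic 1); this is the baseline alveolar pressure.
Equation of motion (constant flow): PIP = Vt/C + R·V̇ + PEEP.
Vt/C = PIP − R·V̇ − PEEP = 27.0 − 5.467 − 9 = 12.533 cmH2O.
Vt = C × 12.533 = 36.8 × 12.533 = 461.21 mL.

461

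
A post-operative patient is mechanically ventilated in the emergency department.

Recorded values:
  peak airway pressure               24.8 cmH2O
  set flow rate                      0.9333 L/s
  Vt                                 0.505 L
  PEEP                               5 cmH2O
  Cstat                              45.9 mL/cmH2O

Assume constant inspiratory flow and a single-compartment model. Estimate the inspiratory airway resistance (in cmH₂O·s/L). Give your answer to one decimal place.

9.4

Equation of motion (constant flow): PIP = Vt/C + R·V̇ + PEEP.
R·V̇ = PIP − Vt/C − PEEP = 24.8 − 505/45.9 − 5 = 24.8 − 11.002 − 5 = 8.798 cmH2O.
R = 8.798 / 0.9333 = 9.427 cmH2O·s/L.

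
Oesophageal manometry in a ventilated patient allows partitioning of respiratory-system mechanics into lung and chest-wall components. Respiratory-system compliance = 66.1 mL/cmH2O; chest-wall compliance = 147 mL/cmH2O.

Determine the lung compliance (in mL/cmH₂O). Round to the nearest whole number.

120

1/CL = 1/Crs − 1/Ccw.
1/CL = 1/66.1 − 1/147 = 0.008326.
CL = 120.11 mL/cmH2O.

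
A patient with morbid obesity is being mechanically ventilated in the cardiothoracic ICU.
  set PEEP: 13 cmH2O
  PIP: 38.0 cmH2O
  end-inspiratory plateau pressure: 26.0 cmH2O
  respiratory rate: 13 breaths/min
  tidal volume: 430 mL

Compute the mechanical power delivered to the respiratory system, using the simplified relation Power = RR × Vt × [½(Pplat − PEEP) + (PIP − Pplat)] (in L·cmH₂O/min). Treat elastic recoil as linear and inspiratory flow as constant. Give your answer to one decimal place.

103.4

Per-breath work = Vt × [½(Pplat−PEEP) + (PIP−Pplat)] = 0.430 × [0.5×13.0 + 12.0] = 0.430 × 18.5 = 7.955 L·cmH2O.
Power = 13 × 7.955 = 103.42 L·cmH2O/min.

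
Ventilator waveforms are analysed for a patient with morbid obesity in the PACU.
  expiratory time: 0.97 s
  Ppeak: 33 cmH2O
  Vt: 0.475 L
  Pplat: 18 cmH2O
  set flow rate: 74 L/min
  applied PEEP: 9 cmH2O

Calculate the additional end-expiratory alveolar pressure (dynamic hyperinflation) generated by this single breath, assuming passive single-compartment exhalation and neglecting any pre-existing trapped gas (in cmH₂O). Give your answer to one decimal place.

2.0

Flow: 74 L/min ÷ 60 = 1.2333 L/s.
R = (PIP − Pplat)/V̇ = (33 − 18) / 1.2333 = 15.0/1.2333 = 12.162 cmH2O·s/L.
C = Vt/(Pplat − PEEP) = 475.0 / (18 − 9) = 475.0/9.0 = 52.778 mL/cmH2O.
τ = R × C = 12.162 × 0.05278 L/cmH2O = 0.6419 s.
Fraction remaining = e^(−Te/τ) = e^(−0.97/0.6419) = 0.2207; trapped volume = 475.0 × 0.2207 = 104.83 mL.
Additional alveolar pressure from trapping ≈ V_trapped / C = 104.83 / 52.778 = 1.986 cmH2O.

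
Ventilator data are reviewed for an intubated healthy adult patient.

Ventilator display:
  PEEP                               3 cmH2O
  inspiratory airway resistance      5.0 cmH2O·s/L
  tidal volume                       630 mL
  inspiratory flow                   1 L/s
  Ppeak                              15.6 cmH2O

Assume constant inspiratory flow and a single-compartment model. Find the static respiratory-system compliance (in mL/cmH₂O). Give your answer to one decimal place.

82.9

Equation of motion (constant flow): PIP = Vt/C + R·V̇ + PEEP.
Vt/C = PIP − R·V̇ − PEEP = 15.6 − 5.0×1 − 3 = 15.6 − 5.0 − 3 = 7.6 cmH2O.
C = Vt / 7.6 = 630 / 7.6 = 82.895 mL/cmH2O.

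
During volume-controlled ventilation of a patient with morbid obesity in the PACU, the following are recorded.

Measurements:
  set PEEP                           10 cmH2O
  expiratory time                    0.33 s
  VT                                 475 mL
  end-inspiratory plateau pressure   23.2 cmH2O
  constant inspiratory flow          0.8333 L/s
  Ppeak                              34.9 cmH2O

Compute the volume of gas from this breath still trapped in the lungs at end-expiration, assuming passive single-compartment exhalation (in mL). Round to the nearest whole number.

247

R = (PIP − Pplat)/V̇ = (34.9 − 23.2) / 0.8333 = 11.7/0.8333 = 14.041 cmH2O·s/L.
C = Vt/(Pplat − PEEP) = 475.0 / (23.2 − 10) = 475.0/13.2 = 35.985 mL/cmH2O.
τ = R × C = 14.041 × 0.03599 L/cmH2O = 0.5053 s.
Fraction remaining = e^(−Te/τ) = e^(−0.33/0.5053) = 0.5204.
Trapped volume = 475.0 × 0.5204 = 247.19 mL.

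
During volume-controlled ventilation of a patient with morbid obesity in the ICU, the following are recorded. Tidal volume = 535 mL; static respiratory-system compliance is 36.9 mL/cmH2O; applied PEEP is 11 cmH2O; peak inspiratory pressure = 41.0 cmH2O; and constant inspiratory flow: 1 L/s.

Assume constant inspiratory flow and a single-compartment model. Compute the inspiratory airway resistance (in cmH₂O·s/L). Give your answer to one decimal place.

15.5

Equation of motion (constant flow): PIP = Vt/C + R·V̇ + PEEP.
R·V̇ = PIP − Vt/C − PEEP = 41.0 − 535/36.9 − 11 = 41.0 − 14.499 − 11 = 15.501 cmH2O.
R = 15.501 / 1 = 15.501 cmH2O·s/L.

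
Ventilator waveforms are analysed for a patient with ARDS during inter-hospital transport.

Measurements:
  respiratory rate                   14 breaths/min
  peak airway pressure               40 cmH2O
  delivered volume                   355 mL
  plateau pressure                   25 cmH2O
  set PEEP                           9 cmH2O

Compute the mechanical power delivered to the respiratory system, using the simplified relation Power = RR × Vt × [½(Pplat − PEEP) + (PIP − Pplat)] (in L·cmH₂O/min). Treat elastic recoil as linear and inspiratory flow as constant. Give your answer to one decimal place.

Per-breath work = Vt × [½(Pplat−PEEP) + (PIP−Pplat)] = 0.355 × [0.5×16.0 + 15.0] = 0.355 × 23.0 = 8.165 L·cmH2O.
Power = 14 × 8.165 = 114.31 L·cmH2O/min.

114.3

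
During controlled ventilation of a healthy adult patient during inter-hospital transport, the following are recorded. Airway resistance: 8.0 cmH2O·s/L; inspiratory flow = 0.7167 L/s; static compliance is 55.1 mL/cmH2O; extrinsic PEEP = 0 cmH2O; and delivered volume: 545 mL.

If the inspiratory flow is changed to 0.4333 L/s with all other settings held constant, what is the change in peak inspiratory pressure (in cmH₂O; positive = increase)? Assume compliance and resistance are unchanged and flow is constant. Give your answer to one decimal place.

PIP = Vt/C + R·V̇ + PEEP (constant-flow equation of motion).
Only the resistive term changes: ΔPIP = R × ΔV̇ = 8.0 × (0.4333 − 0.7167) = 8.0 × -0.2834 = -2.267 cmH2O.

-2.3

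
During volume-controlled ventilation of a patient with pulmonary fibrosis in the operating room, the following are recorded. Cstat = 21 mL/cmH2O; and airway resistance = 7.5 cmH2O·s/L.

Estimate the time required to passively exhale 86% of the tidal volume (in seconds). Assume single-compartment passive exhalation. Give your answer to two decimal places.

τ = R × C = 7.5 × 21 mL/cmH2O = 7.5 × 0.021 L/cmH2O = 0.1575 s.
Exhaled fraction f = 1 − e^(−t/τ) → t = −τ·ln(1 − f) = −0.1575·ln(0.14) = 0.3097 s.

0.31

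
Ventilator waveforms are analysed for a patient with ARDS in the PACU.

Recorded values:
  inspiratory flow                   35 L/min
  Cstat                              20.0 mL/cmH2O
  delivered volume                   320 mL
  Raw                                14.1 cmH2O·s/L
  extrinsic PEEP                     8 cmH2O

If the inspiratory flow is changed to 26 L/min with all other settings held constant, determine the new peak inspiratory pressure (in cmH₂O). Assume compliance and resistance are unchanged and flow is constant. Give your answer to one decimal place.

Flow: 35 L/min ÷ 60 = 0.5833 L/s.
New flow: 26 L/min ÷ 60 = 0.4333 L/s.
PIP = Vt/C + R·V̇ + PEEP (constant-flow equation of motion).
Only the resistive term changes: ΔPIP = R × ΔV̇ = 14.1 × (0.4333 − 0.5833) = 14.1 × -0.15 = -2.115 cmH2O.
Original PIP = 320/20.0 + 14.1×0.5833 + 8 = 32.225 cmH2O; new PIP = 32.225 + (-2.115) = 30.11 cmH2O.

30.1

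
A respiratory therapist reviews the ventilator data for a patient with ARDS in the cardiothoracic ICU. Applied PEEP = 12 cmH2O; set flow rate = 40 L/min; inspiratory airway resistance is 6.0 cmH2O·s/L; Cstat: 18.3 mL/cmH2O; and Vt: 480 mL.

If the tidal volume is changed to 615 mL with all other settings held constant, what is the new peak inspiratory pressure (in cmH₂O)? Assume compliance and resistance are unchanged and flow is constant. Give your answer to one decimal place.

Flow: 40 L/min ÷ 60 = 0.6667 L/s.
PIP = Vt/C + R·V̇ + PEEP (constant-flow equation of motion).
Only the elastic term changes: ΔPIP = ΔVt / C = (615 − 480) / 18.3 = 7.377 cmH2O.
Original PIP = 480/18.3 + 6.0×0.6667 + 12 = 42.23 cmH2O; new PIP = 42.23 + (7.377) = 49.607 cmH2O.

49.6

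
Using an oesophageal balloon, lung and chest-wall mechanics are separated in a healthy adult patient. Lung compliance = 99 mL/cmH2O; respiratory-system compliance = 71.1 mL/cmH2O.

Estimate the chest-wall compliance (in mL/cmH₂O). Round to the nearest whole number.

1/Ccw = 1/Crs − 1/CL.
1/Ccw = 1/71.1 − 1/99 = 0.003964.
Ccw = 252.27 mL/cmH2O.

252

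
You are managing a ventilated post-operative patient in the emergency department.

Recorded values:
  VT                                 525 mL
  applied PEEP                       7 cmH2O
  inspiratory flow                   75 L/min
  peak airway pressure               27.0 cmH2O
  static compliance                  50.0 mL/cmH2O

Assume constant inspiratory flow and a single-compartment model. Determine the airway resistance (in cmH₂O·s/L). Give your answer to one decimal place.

7.6

Flow: 75 L/min ÷ 60 = 1.25 L/s.
Equation of motion (constant flow): PIP = Vt/C + R·V̇ + PEEP.
R·V̇ = PIP − Vt/C − PEEP = 27.0 − 525/50.0 − 7 = 27.0 − 10.5 − 7 = 9.5 cmH2O.
R = 9.5 / 1.25 = 7.6 cmH2O·s/L.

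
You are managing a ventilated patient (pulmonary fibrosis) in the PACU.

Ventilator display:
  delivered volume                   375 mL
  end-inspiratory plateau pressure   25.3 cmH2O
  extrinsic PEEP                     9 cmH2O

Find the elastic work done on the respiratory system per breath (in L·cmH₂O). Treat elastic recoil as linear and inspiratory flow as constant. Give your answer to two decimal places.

Elastic work ≈ ½ × (Pplat − PEEP) × Vt = 0.5 × (25.3 − 9) × 0.375 L = 0.5 × 16.3 × 0.375 = 3.056 L·cmH2O.

3.06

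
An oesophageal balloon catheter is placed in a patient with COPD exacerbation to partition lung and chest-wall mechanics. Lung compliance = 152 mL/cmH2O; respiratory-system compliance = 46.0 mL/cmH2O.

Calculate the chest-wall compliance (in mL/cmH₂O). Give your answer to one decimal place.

1/Ccw = 1/Crs − 1/CL.
1/Ccw = 1/46.0 − 1/152 = 0.01516.
Ccw = 65.963 mL/cmH2O.

66.0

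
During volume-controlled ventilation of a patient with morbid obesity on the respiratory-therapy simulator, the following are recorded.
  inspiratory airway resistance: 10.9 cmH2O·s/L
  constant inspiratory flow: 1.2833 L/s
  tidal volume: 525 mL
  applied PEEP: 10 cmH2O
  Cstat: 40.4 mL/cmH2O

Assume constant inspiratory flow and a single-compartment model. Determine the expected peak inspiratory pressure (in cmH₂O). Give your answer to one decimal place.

37.0

Equation of motion (constant flow): PIP = Vt/C + R·V̇ + PEEP.
PIP = 525/40.4 + 10.9×1.2833 + 10 = 12.995 + 13.988 + 10 = 36.983 cmH2O.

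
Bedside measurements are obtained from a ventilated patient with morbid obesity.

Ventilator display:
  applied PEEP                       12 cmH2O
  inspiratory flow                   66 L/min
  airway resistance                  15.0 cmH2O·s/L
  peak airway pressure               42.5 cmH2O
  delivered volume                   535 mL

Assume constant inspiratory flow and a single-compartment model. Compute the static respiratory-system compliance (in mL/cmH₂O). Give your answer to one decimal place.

38.2

Flow: 66 L/min ÷ 60 = 1.1 L/s.
Equation of motion (constant flow): PIP = Vt/C + R·V̇ + PEEP.
Vt/C = PIP − R·V̇ − PEEP = 42.5 − 15.0×1.1 − 12 = 42.5 − 16.5 − 12 = 14.0 cmH2O.
C = Vt / 14.0 = 535 / 14.0 = 38.214 mL/cmH2O.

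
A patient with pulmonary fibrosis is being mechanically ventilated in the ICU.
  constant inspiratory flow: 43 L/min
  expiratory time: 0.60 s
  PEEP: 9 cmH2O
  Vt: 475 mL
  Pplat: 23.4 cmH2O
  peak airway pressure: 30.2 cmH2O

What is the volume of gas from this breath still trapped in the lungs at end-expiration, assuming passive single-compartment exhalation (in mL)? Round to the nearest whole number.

Flow: 43 L/min ÷ 60 = 0.7167 L/s.
R = (PIP − Pplat)/V̇ = (30.2 − 23.4) / 0.7167 = 6.8/0.7167 = 9.488 cmH2O·s/L.
C = Vt/(Pplat − PEEP) = 475.0 / (23.4 − 9) = 475.0/14.4 = 32.986 mL/cmH2O.
τ = R × C = 9.488 × 0.03299 L/cmH2O = 0.313 s.
Fraction remaining = e^(−Te/τ) = e^(−0.60/0.313) = 0.1471.
Trapped volume = 475.0 × 0.1471 = 69.873 mL.

70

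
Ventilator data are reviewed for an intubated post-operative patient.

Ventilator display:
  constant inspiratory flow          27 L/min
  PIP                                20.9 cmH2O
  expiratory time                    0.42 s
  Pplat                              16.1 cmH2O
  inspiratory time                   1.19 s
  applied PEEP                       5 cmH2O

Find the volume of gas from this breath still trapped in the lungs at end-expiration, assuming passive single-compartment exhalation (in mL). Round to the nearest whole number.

237

Flow: 27 L/min ÷ 60 = 0.45 L/s.
Vt = flow × Ti = 0.45 L/s × 1.19 s × 1000 mL/L = 535.5 mL.
R = (PIP − Pplat)/V̇ = (20.9 − 16.1) / 0.45 = 4.8/0.45 = 10.667 cmH2O·s/L.
C = Vt/(Pplat − PEEP) = 535.5 / (16.1 − 5) = 535.5/11.1 = 48.243 mL/cmH2O.
τ = R × C = 10.667 × 0.04824 L/cmH2O = 0.5146 s.
Fraction remaining = e^(−Te/τ) = e^(−0.42/0.5146) = 0.4421.
Trapped volume = 535.5 × 0.4421 = 236.74 mL.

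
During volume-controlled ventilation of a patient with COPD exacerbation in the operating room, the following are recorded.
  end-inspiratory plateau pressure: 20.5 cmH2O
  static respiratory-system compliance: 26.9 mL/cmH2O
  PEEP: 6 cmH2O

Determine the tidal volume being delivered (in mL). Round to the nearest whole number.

390

Vt = Cstat × (Pplat − PEEP) = 26.9 × (20.5 − 6) = 26.9 × 14.5 = 390.05 mL.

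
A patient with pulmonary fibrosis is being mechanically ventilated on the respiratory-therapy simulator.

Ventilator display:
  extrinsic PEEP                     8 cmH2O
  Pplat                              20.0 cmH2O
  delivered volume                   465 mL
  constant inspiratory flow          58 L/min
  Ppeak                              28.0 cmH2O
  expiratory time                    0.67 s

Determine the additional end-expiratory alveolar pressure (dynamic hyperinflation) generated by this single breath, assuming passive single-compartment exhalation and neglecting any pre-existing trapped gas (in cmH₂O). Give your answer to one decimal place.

1.5

Flow: 58 L/min ÷ 60 = 0.9667 L/s.
R = (PIP − Pplat)/V̇ = (28.0 − 20.0) / 0.9667 = 8.0/0.9667 = 8.276 cmH2O·s/L.
C = Vt/(Pplat − PEEP) = 465.0 / (20.0 − 8) = 465.0/12.0 = 38.75 mL/cmH2O.
τ = R × C = 8.276 × 0.03875 L/cmH2O = 0.3207 s.
Fraction remaining = e^(−Te/τ) = e^(−0.67/0.3207) = 0.1238; trapped volume = 465.0 × 0.1238 = 57.567 mL.
Additional alveolar pressure from trapping ≈ V_trapped / C = 57.567 / 38.75 = 1.486 cmH2O.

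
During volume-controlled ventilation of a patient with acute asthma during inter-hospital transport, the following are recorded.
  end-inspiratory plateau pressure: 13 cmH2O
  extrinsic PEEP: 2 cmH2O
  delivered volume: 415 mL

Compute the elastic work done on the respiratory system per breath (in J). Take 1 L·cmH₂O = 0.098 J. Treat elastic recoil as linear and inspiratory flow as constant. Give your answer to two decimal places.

0.22

Elastic work ≈ ½ × (Pplat − PEEP) × Vt = 0.5 × (13 − 2) × 0.415 L = 0.5 × 11.0 × 0.415 = 2.283 L·cmH2O.
× 0.098 J/(L·cmH2O) → 0.2237 J.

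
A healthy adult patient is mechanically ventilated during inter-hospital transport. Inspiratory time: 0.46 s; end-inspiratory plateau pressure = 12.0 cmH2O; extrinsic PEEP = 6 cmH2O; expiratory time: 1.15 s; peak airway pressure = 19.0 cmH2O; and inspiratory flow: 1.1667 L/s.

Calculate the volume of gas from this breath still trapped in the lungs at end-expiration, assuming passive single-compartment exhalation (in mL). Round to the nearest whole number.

63

Vt = flow × Ti = 1.1667 L/s × 0.46 s × 1000 mL/L = 536.68 mL.
R = (PIP − Pplat)/V̇ = (19.0 − 12.0) / 1.1667 = 7.0/1.1667 = 6.0 cmH2O·s/L.
C = Vt/(Pplat − PEEP) = 536.68 / (12.0 − 6) = 536.68/6.0 = 89.447 mL/cmH2O.
τ = R × C = 6.0 × 0.08945 L/cmH2O = 0.5367 s.
Fraction remaining = e^(−Te/τ) = e^(−1.15/0.5367) = 0.1173.
Trapped volume = 536.68 × 0.1173 = 62.953 mL.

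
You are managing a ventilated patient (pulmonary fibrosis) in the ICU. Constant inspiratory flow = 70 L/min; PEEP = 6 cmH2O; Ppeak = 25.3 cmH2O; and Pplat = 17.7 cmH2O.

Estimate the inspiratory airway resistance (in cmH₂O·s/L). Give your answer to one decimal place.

6.5

Flow: 70 L/min ÷ 60 = 1.1667 L/s.
Raw = (PIP − Pplat) / flow = (25.3 − 17.7) / 1.1667 = 7.6 / 1.1667 = 6.514 cmH2O·s/L.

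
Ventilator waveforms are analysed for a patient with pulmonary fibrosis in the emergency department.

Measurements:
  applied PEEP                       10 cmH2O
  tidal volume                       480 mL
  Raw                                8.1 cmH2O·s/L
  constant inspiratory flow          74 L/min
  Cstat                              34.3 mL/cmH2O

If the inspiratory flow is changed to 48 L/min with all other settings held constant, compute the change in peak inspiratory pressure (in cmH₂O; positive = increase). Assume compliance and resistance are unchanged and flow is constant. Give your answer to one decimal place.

Flow: 74 L/min ÷ 60 = 1.2333 L/s.
New flow: 48 L/min ÷ 60 = 0.8 L/s.
PIP = Vt/C + R·V̇ + PEEP (constant-flow equation of motion).
Only the resistive term changes: ΔPIP = R × ΔV̇ = 8.1 × (0.8 − 1.2333) = 8.1 × -0.4333 = -3.51 cmH2O.

-3.5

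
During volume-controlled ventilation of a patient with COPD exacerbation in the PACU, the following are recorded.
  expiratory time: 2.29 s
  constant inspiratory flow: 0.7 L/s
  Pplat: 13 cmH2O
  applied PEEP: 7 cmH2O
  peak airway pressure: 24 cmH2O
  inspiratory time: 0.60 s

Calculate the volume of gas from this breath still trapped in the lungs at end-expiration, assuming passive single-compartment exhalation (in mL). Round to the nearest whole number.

52

Vt = flow × Ti = 0.7 L/s × 0.60 s × 1000 mL/L = 420.0 mL.
R = (PIP − Pplat)/V̇ = (24 − 13) / 0.7 = 11.0/0.7 = 15.714 cmH2O·s/L.
C = Vt/(Pplat − PEEP) = 420.0 / (13 − 7) = 420.0/6.0 = 70.0 mL/cmH2O.
τ = R × C = 15.714 × 0.07 L/cmH2O = 1.1 s.
Fraction remaining = e^(−Te/τ) = e^(−2.29/1.1) = 0.1247.
Trapped volume = 420.0 × 0.1247 = 52.374 mL.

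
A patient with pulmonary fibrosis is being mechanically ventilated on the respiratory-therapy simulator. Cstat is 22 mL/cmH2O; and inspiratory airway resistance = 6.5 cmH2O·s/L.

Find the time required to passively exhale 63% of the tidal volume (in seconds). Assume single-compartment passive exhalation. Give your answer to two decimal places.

0.14

τ = R × C = 6.5 × 22 mL/cmH2O = 6.5 × 0.022 L/cmH2O = 0.143 s.
Exhaled fraction f = 1 − e^(−t/τ) → t = −τ·ln(1 − f) = −0.143·ln(0.37) = 0.1422 s.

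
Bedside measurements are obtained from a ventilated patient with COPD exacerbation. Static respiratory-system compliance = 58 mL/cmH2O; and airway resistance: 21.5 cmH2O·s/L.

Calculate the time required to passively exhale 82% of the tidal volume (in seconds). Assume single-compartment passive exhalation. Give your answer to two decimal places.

τ = R × C = 21.5 × 58 mL/cmH2O = 21.5 × 0.058 L/cmH2O = 1.247 s.
Exhaled fraction f = 1 − e^(−t/τ) → t = −τ·ln(1 − f) = −1.247·ln(0.18) = 2.138 s.

2.14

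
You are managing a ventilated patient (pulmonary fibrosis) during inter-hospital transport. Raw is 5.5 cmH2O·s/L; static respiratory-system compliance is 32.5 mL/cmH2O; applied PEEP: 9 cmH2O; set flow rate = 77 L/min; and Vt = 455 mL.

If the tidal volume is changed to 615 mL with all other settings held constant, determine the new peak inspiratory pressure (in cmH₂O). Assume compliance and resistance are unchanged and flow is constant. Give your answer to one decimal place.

Flow: 77 L/min ÷ 60 = 1.2833 L/s.
PIP = Vt/C + R·V̇ + PEEP (constant-flow equation of motion).
Only the elastic term changes: ΔPIP = ΔVt / C = (615 − 455) / 32.5 = 4.923 cmH2O.
Original PIP = 455/32.5 + 5.5×1.2833 + 9 = 30.058 cmH2O; new PIP = 30.058 + (4.923) = 34.981 cmH2O.

35.0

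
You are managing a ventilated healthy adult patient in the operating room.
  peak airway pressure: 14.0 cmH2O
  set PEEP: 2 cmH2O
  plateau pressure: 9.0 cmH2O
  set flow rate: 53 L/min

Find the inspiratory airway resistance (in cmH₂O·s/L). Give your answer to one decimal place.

Flow: 53 L/min ÷ 60 = 0.8833 L/s.
Raw = (PIP − Pplat) / flow = (14.0 − 9.0) / 0.8833 = 5.0 / 0.8833 = 5.661 cmH2O·s/L.

5.7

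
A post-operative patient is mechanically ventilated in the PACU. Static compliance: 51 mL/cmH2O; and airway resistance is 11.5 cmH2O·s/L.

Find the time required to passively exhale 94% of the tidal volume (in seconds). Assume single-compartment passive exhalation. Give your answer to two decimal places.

1.65

τ = R × C = 11.5 × 51 mL/cmH2O = 11.5 × 0.051 L/cmH2O = 0.5865 s.
Exhaled fraction f = 1 − e^(−t/τ) → t = −τ·ln(1 − f) = −0.5865·ln(0.06) = 1.65 s.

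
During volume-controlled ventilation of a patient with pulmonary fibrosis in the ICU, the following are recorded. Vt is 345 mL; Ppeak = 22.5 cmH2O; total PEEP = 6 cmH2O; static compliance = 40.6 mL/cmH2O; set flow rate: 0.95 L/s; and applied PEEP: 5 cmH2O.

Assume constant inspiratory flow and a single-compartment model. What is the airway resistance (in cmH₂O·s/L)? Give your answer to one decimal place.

8.4

Total PEEP = 6 cmH2O (set 5 + intrinsic 1); this is the baseline alveolar pressure.
Equation of motion (constant flow): PIP = Vt/C + R·V̇ + PEEP.
R·V̇ = PIP − Vt/C − PEEP = 22.5 − 345/40.6 − 6 = 22.5 − 8.498 − 6 = 8.002 cmH2O.
R = 8.002 / 0.95 = 8.423 cmH2O·s/L.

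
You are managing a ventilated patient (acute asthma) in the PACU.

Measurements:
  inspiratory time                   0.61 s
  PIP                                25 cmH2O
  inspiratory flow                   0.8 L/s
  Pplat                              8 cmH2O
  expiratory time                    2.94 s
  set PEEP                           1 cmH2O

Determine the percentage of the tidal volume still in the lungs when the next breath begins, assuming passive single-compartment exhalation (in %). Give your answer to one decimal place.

Vt = flow × Ti = 0.8 L/s × 0.61 s × 1000 mL/L = 488.0 mL.
R = (PIP − Pplat)/V̇ = (25 − 8) / 0.8 = 17.0/0.8 = 21.25 cmH2O·s/L.
C = Vt/(Pplat − PEEP) = 488.0 / (8 − 1) = 488.0/7.0 = 69.714 mL/cmH2O.
τ = R × C = 21.25 × 0.06971 L/cmH2O = 1.481 s.
Fraction remaining at end-expiration = e^(−Te/τ) = e^(−2.94/1.481) = 0.1374 → 13.74%.

13.7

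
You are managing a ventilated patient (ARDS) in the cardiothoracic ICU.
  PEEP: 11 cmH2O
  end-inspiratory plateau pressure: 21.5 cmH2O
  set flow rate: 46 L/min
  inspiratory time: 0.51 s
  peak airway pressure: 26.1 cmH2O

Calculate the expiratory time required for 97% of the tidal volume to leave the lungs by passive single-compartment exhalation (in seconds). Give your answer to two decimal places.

0.78

Flow: 46 L/min ÷ 60 = 0.7667 L/s.
Vt = flow × Ti = 0.7667 L/s × 0.51 s × 1000 mL/L = 391.02 mL.
R = (PIP − Pplat)/V̇ = (26.1 − 21.5) / 0.7667 = 4.6/0.7667 = 6.0 cmH2O·s/L.
C = Vt/(Pplat − PEEP) = 391.02 / (21.5 − 11) = 391.02/10.5 = 37.24 mL/cmH2O.
τ = R × C = 6.0 × 0.03724 L/cmH2O = 0.2234 s.
t = −τ·ln(1 − 0.97) = −0.2234·ln(0.03) = 0.7834 s.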